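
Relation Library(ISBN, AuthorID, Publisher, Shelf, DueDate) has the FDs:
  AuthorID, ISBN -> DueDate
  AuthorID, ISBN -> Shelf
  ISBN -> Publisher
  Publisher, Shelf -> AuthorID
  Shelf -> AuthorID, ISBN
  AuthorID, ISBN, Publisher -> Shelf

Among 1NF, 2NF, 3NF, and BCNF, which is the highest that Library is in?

1NF

Candidate keys: {AuthorID, ISBN}, {Shelf}. Prime attributes: {AuthorID, ISBN, Shelf}.
For ISBN -> Publisher we have {ISBN}⁺ = {ISBN, Publisher}; {ISBN} is not a superkey, so BCNF fails.
Because {Publisher} is non-prime and the left side of ISBN -> Publisher is not a superkey, the relation is not in 3NF.
Since {ISBN} ⊂ {AuthorID, ISBN} and {ISBN}⁺ ⊇ {Publisher} with {Publisher} non-prime, there is a partial dependency; 2NF fails.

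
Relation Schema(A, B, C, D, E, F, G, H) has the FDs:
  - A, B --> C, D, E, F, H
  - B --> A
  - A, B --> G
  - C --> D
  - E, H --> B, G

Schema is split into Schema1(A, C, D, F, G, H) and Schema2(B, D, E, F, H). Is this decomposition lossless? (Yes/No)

No

Common attributes: {D, F, H}; their closure is {D, F, H}.
Neither Schema1 nor Schema2 is contained in that closure, so the decomposition is lossy.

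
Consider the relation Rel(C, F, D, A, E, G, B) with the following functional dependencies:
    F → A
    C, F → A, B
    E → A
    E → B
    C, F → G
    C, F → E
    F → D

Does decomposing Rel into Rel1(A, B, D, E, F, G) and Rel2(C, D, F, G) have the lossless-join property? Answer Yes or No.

No

Rel1 ∩ Rel2 = {D, F, G}; its closure under F is {A, D, F, G}.
Neither Rel1 nor Rel2 is contained in that closure, so the decomposition is lossy.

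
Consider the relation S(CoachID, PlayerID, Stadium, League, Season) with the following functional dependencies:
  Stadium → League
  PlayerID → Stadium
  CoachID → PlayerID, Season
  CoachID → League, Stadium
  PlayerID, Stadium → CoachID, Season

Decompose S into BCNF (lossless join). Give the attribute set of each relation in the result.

Candidate keys of the original relation: {CoachID}, {PlayerID}.
{CoachID, League, PlayerID, Season, Stadium}: {Stadium} determines {League, Stadium} here but is not a superkey — split on Stadium → League, giving {League, Stadium} and {CoachID, PlayerID, Season, Stadium}.
{League, Stadium}: every determinant is a superkey — BCNF.
{CoachID, PlayerID, Season, Stadium}: every determinant is a superkey — BCNF.

{CoachID, PlayerID, Season, Stadium}; {League, Stadium}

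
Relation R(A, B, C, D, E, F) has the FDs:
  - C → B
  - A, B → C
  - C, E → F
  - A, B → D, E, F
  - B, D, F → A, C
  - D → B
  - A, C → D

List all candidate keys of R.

{A, B}, {A, C}, {A, D}, {C, D, E}, {D, F}

{A, B} is a candidate key since {A, B}⁺ = {A, B, C, D, E, F} covers every attribute.
{A, C} is a candidate key since {A, C}⁺ = {A, B, C, D, E, F} covers every attribute.
{A, D} is a candidate key since {A, D}⁺ = {A, B, C, D, E, F} covers every attribute.
{D, F} is a candidate key since {D, F}⁺ = {A, B, C, D, E, F} covers every attribute.
{C, D, E} is a candidate key since {C, D, E}⁺ = {A, B, C, D, E, F} covers every attribute.
These are minimal and exhaustive — every other superkey contains one of them.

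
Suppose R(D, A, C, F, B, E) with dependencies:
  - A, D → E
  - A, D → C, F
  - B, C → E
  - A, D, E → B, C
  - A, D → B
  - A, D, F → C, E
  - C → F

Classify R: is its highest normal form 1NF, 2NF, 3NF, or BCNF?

Candidate key: {A, D}. Prime attributes: {A, D}.
For B, C → E we have {B, C}⁺ = {B, C, E, F}; {B, C} is not a superkey, so BCNF fails.
B, C → E determines the non-prime attribute {E} from a non-superkey — 3NF is violated.
No proper subset of a key has a non-prime attribute in its closure, so there is no partial dependency; 2NF holds.

2NF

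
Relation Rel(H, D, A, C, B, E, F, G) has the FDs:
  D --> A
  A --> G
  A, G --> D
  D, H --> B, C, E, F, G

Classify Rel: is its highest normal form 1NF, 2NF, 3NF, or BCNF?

Candidate keys: {A, H}, {D, H}. Prime attributes: {A, D, H}.
D --> A: {D}⁺ = {A, D, G}, which is not all of the attributes, so the left side is not a superkey — BCNF is violated.
A --> G has non-prime {G} on the right and a non-superkey on the left, so 3NF fails.
Since {A} ⊂ {A, H} and {A}⁺ ⊇ {G} with {G} non-prime, there is a partial dependency; 2NF fails.

1NF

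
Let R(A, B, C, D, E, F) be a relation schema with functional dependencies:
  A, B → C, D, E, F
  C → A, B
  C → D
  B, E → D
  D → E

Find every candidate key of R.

Closure of {C} is {A, B, C, D, E, F}, the whole schema; {C} is a candidate key.
Closure of {A, B} is {A, B, C, D, E, F}, the whole schema; {A, B} is a candidate key.
These are minimal and exhaustive — every other superkey contains one of them.

{A, B}, {C}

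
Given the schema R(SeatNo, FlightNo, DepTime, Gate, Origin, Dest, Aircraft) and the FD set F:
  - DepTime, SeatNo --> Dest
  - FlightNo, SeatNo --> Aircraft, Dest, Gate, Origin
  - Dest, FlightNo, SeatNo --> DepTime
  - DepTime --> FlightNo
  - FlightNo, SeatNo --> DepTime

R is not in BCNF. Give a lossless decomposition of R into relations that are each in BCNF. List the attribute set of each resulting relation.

{Aircraft, DepTime, Dest, Gate, Origin, SeatNo}; {DepTime, FlightNo}

Candidate keys of the original relation: {DepTime, SeatNo}, {FlightNo, SeatNo}.
In {Aircraft, DepTime, Dest, FlightNo, Gate, Origin, SeatNo}, {DepTime} is not a superkey ({DepTime}⁺ restricted to this set is {DepTime, FlightNo}), so split on DepTime --> FlightNo into {DepTime, FlightNo} and {Aircraft, DepTime, Dest, Gate, Origin, SeatNo}.
{DepTime, FlightNo} has no BCNF violation.
{Aircraft, DepTime, Dest, Gate, Origin, SeatNo} has no BCNF violation.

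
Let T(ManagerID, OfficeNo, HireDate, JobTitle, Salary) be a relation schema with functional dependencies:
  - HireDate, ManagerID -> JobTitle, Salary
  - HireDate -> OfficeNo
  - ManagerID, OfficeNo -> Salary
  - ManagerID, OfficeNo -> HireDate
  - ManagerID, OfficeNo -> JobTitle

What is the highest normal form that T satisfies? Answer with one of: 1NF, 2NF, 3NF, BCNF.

3NF

Candidate keys: {HireDate, ManagerID}, {ManagerID, OfficeNo}. Prime attributes: {HireDate, ManagerID, OfficeNo}.
HireDate -> OfficeNo: {HireDate}⁺ = {HireDate, OfficeNo}, which is not all of the attributes, so the left side is not a superkey — BCNF is violated.
Since {OfficeNo} ⊆ prime attributes and every other non-superkey FD also has a prime right side, the schema is in 3NF.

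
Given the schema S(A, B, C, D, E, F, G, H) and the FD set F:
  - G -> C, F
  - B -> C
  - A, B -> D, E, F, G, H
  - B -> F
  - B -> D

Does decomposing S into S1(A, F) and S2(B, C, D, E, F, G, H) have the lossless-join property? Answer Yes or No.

The shared attributes are {F} and {F}⁺ = {F}.
Neither S1 nor S2 is contained in that closure, so the decomposition is lossy.

No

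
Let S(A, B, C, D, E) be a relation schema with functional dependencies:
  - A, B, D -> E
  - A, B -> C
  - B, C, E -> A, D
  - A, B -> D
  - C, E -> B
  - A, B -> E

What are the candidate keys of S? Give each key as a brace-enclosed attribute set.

{A, B} is a candidate key since {A, B}⁺ = {A, B, C, D, E} covers every attribute.
{C, E} is a candidate key since {C, E}⁺ = {A, B, C, D, E} covers every attribute.
Any other superkey properly contains one of these, so there are no further candidate keys.

{A, B}, {C, E}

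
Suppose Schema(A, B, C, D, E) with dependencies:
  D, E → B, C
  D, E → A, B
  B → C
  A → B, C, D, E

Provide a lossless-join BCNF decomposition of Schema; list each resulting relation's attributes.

{A, B, D, E}; {B, C}

Candidate keys of the original relation: {A}, {D, E}.
Within {A, B, C, D, E}: {B}⁺ ∩ {A, B, C, D, E} = {B, C}, not the whole set, so B → C violates BCNF; decompose into {B, C} and {A, B, D, E}.
{B, C} has no BCNF violation.
{A, B, D, E} has no BCNF violation.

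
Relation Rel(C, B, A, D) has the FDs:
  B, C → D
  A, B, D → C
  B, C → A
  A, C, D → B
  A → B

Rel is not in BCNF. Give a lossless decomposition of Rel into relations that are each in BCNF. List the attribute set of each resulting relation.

{A, B}; {A, C, D}

Candidate keys of the original relation: {A, C}, {A, D}, {B, C}.
Within {A, B, C, D}: {A}⁺ ∩ {A, B, C, D} = {A, B}, not the whole set, so A → B violates BCNF; decompose into {A, B} and {A, C, D}.
{A, B} is in BCNF.
{A, C, D} is in BCNF.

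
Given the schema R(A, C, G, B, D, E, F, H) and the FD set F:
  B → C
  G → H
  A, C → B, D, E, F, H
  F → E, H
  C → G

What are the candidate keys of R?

{A, B}, {A, C}

Attributes never on any right-hand side: {A} — every candidate key must contain it.
Closure of {A, B} is {A, B, C, D, E, F, G, H}, the whole schema; {A, B} is a candidate key.
Closure of {A, C} is {A, B, C, D, E, F, G, H}, the whole schema; {A, C} is a candidate key.
No proper subset of any of these is a key, and no other minimal superkey exists.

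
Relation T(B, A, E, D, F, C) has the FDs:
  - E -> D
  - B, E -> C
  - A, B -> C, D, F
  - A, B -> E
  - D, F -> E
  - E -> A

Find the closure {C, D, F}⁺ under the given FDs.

{A, C, D, E, F}

Start with {C, D, F}.
D, F -> E applies; add {E} → now {C, D, E, F}.
E -> A applies; add {A} → now {A, C, D, E, F}.
No further FD applies.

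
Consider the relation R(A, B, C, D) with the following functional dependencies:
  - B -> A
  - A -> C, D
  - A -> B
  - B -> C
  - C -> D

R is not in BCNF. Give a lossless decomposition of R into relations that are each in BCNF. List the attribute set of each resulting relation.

Candidate keys of the original relation: {A}, {B}.
In {A, B, C, D}, {C} is not a superkey ({C}⁺ restricted to this set is {C, D}), so split on C -> D into {C, D} and {A, B, C}.
{C, D}: every determinant is a superkey — BCNF.
{A, B, C}: every determinant is a superkey — BCNF.

{A, B, C}; {C, D}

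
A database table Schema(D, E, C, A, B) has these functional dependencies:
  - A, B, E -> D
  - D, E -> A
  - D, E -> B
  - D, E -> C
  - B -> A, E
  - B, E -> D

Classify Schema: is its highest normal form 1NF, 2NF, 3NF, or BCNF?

Candidate keys: {B}, {D, E}. Prime attributes: {B, D, E}.
Every FD has a superkey on the left, so the relation is in BCNF.

BCNF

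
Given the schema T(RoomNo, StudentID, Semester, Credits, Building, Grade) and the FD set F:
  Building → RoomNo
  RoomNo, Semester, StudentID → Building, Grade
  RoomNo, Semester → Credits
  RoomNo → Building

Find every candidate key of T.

Attributes never on any right-hand side: {Semester, StudentID} — every candidate key must contain all of them.
Closure of {Building, Semester, StudentID} is {Building, Credits, Grade, RoomNo, Semester, StudentID}, the whole schema; {Building, Semester, StudentID} is a candidate key.
Closure of {RoomNo, Semester, StudentID} is {Building, Credits, Grade, RoomNo, Semester, StudentID}, the whole schema; {RoomNo, Semester, StudentID} is a candidate key.
Any other superkey properly contains one of these, so there are no further candidate keys.

{Building, Semester, StudentID}, {RoomNo, Semester, StudentID}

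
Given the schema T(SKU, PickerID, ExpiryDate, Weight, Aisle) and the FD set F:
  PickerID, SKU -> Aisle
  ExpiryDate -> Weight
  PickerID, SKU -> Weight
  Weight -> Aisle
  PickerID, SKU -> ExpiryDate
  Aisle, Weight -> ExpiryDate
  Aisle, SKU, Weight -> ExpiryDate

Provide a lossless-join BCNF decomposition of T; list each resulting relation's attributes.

{Aisle, ExpiryDate, Weight}; {ExpiryDate, PickerID, SKU}

Candidate key of the original relation: {PickerID, SKU}.
In {Aisle, ExpiryDate, PickerID, SKU, Weight}, {ExpiryDate} is not a superkey ({ExpiryDate}⁺ restricted to this set is {Aisle, ExpiryDate, Weight}), so split on ExpiryDate -> Aisle, Weight into {Aisle, ExpiryDate, Weight} and {ExpiryDate, PickerID, SKU}.
{Aisle, ExpiryDate, Weight}: every determinant is a superkey — BCNF.
{ExpiryDate, PickerID, SKU}: every determinant is a superkey — BCNF.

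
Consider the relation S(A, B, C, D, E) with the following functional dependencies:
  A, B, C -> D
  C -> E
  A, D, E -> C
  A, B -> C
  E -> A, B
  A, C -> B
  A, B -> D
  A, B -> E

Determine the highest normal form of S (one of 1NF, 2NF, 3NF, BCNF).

Candidate keys: {A, B}, {C}, {E}. Prime attributes: {A, B, C, E}.
The left-hand side of every FD is a superkey, so BCNF is satisfied.

BCNF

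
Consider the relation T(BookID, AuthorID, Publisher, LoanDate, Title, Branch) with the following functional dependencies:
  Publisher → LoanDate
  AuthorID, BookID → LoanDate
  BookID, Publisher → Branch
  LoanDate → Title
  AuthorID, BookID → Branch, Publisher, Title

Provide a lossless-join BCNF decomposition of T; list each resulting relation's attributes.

Candidate key of the original relation: {AuthorID, BookID}.
In {AuthorID, BookID, Branch, LoanDate, Publisher, Title}, {Publisher} is not a superkey ({Publisher}⁺ restricted to this set is {LoanDate, Publisher, Title}), so split on Publisher → LoanDate, Title into {LoanDate, Publisher, Title} and {AuthorID, BookID, Branch, Publisher}.
In {LoanDate, Publisher, Title}, {LoanDate} is not a superkey ({LoanDate}⁺ restricted to this set is {LoanDate, Title}), so split on LoanDate → Title into {LoanDate, Title} and {LoanDate, Publisher}.
{LoanDate, Title} is in BCNF.
{LoanDate, Publisher} is in BCNF.
In {AuthorID, BookID, Branch, Publisher}, {BookID, Publisher} is not a superkey ({BookID, Publisher}⁺ restricted to this set is {BookID, Branch, Publisher}), so split on BookID, Publisher → Branch into {BookID, Branch, Publisher} and {AuthorID, BookID, Publisher}.
{BookID, Branch, Publisher} is in BCNF.
{AuthorID, BookID, Publisher} is in BCNF.

{AuthorID, BookID, Publisher}; {BookID, Branch, Publisher}; {LoanDate, Publisher}; {LoanDate, Title}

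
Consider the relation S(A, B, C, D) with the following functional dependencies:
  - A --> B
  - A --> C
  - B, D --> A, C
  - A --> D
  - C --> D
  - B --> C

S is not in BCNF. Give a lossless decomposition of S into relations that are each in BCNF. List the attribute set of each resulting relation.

Candidate keys of the original relation: {A}, {B}.
In {A, B, C, D}, {C} is not a superkey ({C}⁺ restricted to this set is {C, D}), so split on C --> D into {C, D} and {A, B, C}.
{C, D} has no BCNF violation.
{A, B, C} has no BCNF violation.

{A, B, C}; {C, D}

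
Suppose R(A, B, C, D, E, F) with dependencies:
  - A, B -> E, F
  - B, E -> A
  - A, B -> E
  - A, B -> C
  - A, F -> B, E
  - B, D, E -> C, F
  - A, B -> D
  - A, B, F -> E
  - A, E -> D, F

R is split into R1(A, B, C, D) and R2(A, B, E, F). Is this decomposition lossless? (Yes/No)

Yes

Common attributes: {A, B}; their closure is {A, B, C, D, E, F}.
Since R1 ⊆ {A, B, C, D, E, F}, the intersection is a superkey of R1; the decomposition is lossless.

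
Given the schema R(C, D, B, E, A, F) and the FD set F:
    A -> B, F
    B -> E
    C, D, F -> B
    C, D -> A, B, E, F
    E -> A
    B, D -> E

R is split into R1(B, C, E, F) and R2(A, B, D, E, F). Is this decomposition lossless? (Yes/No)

No

R1 ∩ R2 = {B, E, F}; its closure under F is {A, B, E, F}.
Neither R1 nor R2 is contained in that closure, so the decomposition is lossy.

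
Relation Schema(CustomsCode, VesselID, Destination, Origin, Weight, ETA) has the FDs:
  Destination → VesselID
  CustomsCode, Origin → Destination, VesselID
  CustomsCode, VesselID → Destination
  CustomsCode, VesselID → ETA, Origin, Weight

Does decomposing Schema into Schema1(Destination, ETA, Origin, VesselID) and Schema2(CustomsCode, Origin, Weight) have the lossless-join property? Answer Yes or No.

Common attributes: {Origin}; their closure is {Origin}.
Neither Schema1 nor Schema2 is contained in that closure, so the decomposition is lossy.

No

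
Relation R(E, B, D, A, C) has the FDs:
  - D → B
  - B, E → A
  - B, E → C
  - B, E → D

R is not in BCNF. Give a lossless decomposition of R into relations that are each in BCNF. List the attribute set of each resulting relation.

{A, C, D, E}; {B, D}

Candidate keys of the original relation: {B, E}, {D, E}.
Within {A, B, C, D, E}: {D}⁺ ∩ {A, B, C, D, E} = {B, D}, not the whole set, so D → B violates BCNF; decompose into {B, D} and {A, C, D, E}.
{B, D}: every determinant is a superkey — BCNF.
{A, C, D, E}: every determinant is a superkey — BCNF.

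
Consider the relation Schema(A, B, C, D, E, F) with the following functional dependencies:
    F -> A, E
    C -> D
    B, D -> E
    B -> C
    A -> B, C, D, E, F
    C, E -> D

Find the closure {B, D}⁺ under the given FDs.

{B, C, D, E}

Start with {B, D}.
B, D -> E applies; add {E} → now {B, D, E}.
B -> C applies; add {C} → now {B, C, D, E}.
No further FD applies.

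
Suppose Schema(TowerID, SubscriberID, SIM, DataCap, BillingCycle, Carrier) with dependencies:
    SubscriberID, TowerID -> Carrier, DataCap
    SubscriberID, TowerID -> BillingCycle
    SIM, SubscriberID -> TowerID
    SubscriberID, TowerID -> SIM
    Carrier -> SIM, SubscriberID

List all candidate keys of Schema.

{Carrier}, {SIM, SubscriberID}, {SubscriberID, TowerID}

Closure of {Carrier} is {BillingCycle, Carrier, DataCap, SIM, SubscriberID, TowerID}, the whole schema; {Carrier} is a candidate key.
Closure of {SIM, SubscriberID} is {BillingCycle, Carrier, DataCap, SIM, SubscriberID, TowerID}, the whole schema; {SIM, SubscriberID} is a candidate key.
Closure of {SubscriberID, TowerID} is {BillingCycle, Carrier, DataCap, SIM, SubscriberID, TowerID}, the whole schema; {SubscriberID, TowerID} is a candidate key.
Any other superkey properly contains one of these, so there are no further candidate keys.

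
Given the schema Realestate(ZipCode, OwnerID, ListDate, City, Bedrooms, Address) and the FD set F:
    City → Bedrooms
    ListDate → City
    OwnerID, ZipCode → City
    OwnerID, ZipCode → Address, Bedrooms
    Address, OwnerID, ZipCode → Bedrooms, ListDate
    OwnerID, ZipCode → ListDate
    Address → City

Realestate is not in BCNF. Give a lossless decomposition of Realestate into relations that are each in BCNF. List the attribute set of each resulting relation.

{Address, ListDate, OwnerID, ZipCode}; {Bedrooms, City}; {City, ListDate}

Candidate key of the original relation: {OwnerID, ZipCode}.
In {Address, Bedrooms, City, ListDate, OwnerID, ZipCode}, {City} is not a superkey ({City}⁺ restricted to this set is {Bedrooms, City}), so split on City → Bedrooms into {Bedrooms, City} and {Address, City, ListDate, OwnerID, ZipCode}.
{Bedrooms, City} is in BCNF.
In {Address, City, ListDate, OwnerID, ZipCode}, {ListDate} is not a superkey ({ListDate}⁺ restricted to this set is {City, ListDate}), so split on ListDate → City into {City, ListDate} and {Address, ListDate, OwnerID, ZipCode}.
{City, ListDate} is in BCNF.
{Address, ListDate, OwnerID, ZipCode} is in BCNF.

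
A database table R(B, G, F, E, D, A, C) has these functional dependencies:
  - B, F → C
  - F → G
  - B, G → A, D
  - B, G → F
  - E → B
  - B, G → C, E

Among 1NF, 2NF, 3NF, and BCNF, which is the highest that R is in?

Candidate keys: {B, F}, {B, G}, {E, F}, {E, G}. Prime attributes: {B, E, F, G}.
For F → G we have {F}⁺ = {F, G}; {F} is not a superkey, so BCNF fails.
Since {G} ⊆ prime attributes and every other non-superkey FD also has a prime right side, the schema is in 3NF.

3NF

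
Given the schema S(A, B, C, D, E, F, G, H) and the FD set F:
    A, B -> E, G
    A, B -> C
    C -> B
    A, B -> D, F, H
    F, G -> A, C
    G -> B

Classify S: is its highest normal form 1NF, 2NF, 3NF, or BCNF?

Candidate keys: {A, B}, {A, C}, {A, G}, {F, G}. Prime attributes: {A, B, C, F, G}.
C -> B breaks BCNF: {C}⁺ = {B, C}, so {C} is not a superkey.
But every attribute on its right side ({B}) is prime, and the same holds for every other non-superkey FD, so 3NF still holds.

3NF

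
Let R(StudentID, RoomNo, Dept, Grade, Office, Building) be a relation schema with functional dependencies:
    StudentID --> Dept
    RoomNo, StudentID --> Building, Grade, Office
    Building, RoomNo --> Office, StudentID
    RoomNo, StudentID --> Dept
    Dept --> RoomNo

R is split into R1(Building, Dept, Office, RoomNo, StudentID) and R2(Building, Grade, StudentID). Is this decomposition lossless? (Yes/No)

Yes

R1 ∩ R2 = {Building, StudentID}; its closure under F is {Building, Dept, Grade, Office, RoomNo, StudentID}.
Since R1 ⊆ {Building, Dept, Grade, Office, RoomNo, StudentID}, the intersection is a superkey of R1; the decomposition is lossless.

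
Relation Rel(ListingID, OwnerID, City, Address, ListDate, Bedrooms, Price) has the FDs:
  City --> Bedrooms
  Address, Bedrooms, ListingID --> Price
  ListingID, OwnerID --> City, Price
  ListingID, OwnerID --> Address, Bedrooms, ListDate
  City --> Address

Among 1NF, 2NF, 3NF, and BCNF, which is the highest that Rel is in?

Candidate key: {ListingID, OwnerID}. Prime attributes: {ListingID, OwnerID}.
City --> Bedrooms breaks BCNF: {City}⁺ = {Address, Bedrooms, City}, so {City} is not a superkey.
Because {Bedrooms} is non-prime and the left side of City --> Bedrooms is not a superkey, the relation is not in 3NF.
Checking every proper subset of each key, none determines a non-prime attribute — 2NF is satisfied.

2NF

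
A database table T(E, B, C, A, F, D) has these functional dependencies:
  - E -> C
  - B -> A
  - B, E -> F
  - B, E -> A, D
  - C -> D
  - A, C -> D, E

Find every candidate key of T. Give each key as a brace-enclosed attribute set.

Attributes never on any right-hand side: {B} — every candidate key must contain it.
{B, C}⁺ = {A, B, C, D, E, F} — all of the relation — so {B, C} is a candidate key.
{B, E}⁺ = {A, B, C, D, E, F} — all of the relation — so {B, E} is a candidate key.
Any other superkey properly contains one of these, so there are no further candidate keys.

{B, C}, {B, E}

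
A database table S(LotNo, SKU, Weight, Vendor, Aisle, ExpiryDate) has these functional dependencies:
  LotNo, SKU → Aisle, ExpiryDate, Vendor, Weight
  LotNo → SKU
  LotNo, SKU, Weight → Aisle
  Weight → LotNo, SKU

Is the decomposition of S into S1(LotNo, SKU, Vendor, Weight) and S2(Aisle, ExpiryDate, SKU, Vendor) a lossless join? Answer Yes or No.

S1 ∩ S2 = {SKU, Vendor}; its closure under F is {SKU, Vendor}.
The closure covers neither S1 nor S2 entirely; the join is not lossless.

No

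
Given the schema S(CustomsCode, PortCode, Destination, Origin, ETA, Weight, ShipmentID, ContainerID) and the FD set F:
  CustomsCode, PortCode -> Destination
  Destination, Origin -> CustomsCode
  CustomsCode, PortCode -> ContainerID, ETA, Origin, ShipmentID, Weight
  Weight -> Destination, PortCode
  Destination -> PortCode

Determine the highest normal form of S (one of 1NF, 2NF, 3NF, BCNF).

Candidate keys: {CustomsCode, Destination}, {CustomsCode, PortCode}, {CustomsCode, Weight}, {Destination, Origin}, {Origin, Weight}. Prime attributes: {CustomsCode, Destination, Origin, PortCode, Weight}.
Weight -> Destination, PortCode: {Weight}⁺ = {Destination, PortCode, Weight}, which is not all of the attributes, so the left side is not a superkey — BCNF is violated.
Since {Destination, PortCode} ⊆ prime attributes and every other non-superkey FD also has a prime right side, the schema is in 3NF.

3NF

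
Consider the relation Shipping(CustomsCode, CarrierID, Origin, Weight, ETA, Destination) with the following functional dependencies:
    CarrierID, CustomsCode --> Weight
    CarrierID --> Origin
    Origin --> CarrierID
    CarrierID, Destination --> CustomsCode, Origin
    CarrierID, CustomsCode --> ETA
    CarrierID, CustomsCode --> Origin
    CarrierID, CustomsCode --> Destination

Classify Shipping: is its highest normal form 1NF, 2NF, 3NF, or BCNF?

Candidate keys: {CarrierID, CustomsCode}, {CarrierID, Destination}, {CustomsCode, Origin}, {Destination, Origin}. Prime attributes: {CarrierID, CustomsCode, Destination, Origin}.
CarrierID --> Origin breaks BCNF: {CarrierID}⁺ = {CarrierID, Origin}, so {CarrierID} is not a superkey.
Since {Origin} ⊆ prime attributes and every other non-superkey FD also has a prime right side, the schema is in 3NF.

3NF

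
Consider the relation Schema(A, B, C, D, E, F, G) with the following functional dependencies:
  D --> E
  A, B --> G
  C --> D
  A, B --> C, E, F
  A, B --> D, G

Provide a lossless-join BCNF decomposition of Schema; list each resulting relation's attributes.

{A, B, C, F, G}; {C, D}; {D, E}

Candidate key of the original relation: {A, B}.
Within {A, B, C, D, E, F, G}: {D}⁺ ∩ {A, B, C, D, E, F, G} = {D, E}, not the whole set, so D --> E violates BCNF; decompose into {D, E} and {A, B, C, D, F, G}.
{D, E} is in BCNF.
Within {A, B, C, D, F, G}: {C}⁺ ∩ {A, B, C, D, F, G} = {C, D}, not the whole set, so C --> D violates BCNF; decompose into {C, D} and {A, B, C, F, G}.
{C, D} is in BCNF.
{A, B, C, F, G} is in BCNF.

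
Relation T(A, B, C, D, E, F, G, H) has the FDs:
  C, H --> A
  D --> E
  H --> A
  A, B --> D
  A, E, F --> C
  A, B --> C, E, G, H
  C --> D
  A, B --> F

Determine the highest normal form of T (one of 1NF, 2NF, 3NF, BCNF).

2NF

Candidate keys: {A, B}, {B, H}. Prime attributes: {A, B, H}.
For C, H --> A we have {C, H}⁺ = {A, C, D, E, H}; {C, H} is not a superkey, so BCNF fails.
D --> E determines the non-prime attribute {E} from a non-superkey — 3NF is violated.
No non-prime attribute depends on a proper subset of any candidate key, so 2NF holds.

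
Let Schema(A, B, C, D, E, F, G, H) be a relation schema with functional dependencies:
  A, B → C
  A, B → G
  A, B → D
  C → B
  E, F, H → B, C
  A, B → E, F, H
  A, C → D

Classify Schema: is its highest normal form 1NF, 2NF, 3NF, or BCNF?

Candidate keys: {A, B}, {A, C}, {A, E, F, H}. Prime attributes: {A, B, C, E, F, H}.
C → B breaks BCNF: {C}⁺ = {B, C}, so {C} is not a superkey.
Since {B} ⊆ prime attributes and every other non-superkey FD also has a prime right side, the schema is in 3NF.

3NF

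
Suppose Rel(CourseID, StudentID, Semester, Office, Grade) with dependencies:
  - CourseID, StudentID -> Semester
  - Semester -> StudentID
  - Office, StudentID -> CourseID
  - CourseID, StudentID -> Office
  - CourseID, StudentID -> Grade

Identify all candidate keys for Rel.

{CourseID, Semester}, {CourseID, StudentID}, {Office, Semester}, {Office, StudentID}

Closure of {CourseID, Semester} is {CourseID, Grade, Office, Semester, StudentID}, the whole schema; {CourseID, Semester} is a candidate key.
Closure of {CourseID, StudentID} is {CourseID, Grade, Office, Semester, StudentID}, the whole schema; {CourseID, StudentID} is a candidate key.
Closure of {Office, Semester} is {CourseID, Grade, Office, Semester, StudentID}, the whole schema; {Office, Semester} is a candidate key.
Closure of {Office, StudentID} is {CourseID, Grade, Office, Semester, StudentID}, the whole schema; {Office, StudentID} is a candidate key.
Any other superkey properly contains one of these, so there are no further candidate keys.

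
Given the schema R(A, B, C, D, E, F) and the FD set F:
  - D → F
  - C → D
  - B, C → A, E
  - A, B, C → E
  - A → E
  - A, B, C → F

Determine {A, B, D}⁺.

Start with {A, B, D}.
D → F applies; add {F} → now {A, B, D, F}.
A → E applies; add {E} → now {A, B, D, E, F}.
No further FD applies.

{A, B, D, E, F}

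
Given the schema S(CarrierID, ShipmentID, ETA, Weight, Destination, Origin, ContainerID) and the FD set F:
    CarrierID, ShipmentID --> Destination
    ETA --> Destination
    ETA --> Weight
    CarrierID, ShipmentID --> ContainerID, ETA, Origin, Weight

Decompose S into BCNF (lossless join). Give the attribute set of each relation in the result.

{CarrierID, ContainerID, ETA, Origin, ShipmentID}; {Destination, ETA, Weight}

Candidate key of the original relation: {CarrierID, ShipmentID}.
Within {CarrierID, ContainerID, Destination, ETA, Origin, ShipmentID, Weight}: {ETA}⁺ ∩ {CarrierID, ContainerID, Destination, ETA, Origin, ShipmentID, Weight} = {Destination, ETA, Weight}, not the whole set, so ETA --> Destination, Weight violates BCNF; decompose into {Destination, ETA, Weight} and {CarrierID, ContainerID, ETA, Origin, ShipmentID}.
{Destination, ETA, Weight}: every determinant is a superkey — BCNF.
{CarrierID, ContainerID, ETA, Origin, ShipmentID}: every determinant is a superkey — BCNF.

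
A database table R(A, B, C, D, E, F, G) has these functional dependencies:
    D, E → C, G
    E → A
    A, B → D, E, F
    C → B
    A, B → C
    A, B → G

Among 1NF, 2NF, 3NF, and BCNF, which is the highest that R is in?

Candidate keys: {A, B}, {A, C}, {B, E}, {C, E}, {D, E}. Prime attributes: {A, B, C, D, E}.
E → A: {E}⁺ = {A, E}, which is not all of the attributes, so the left side is not a superkey — BCNF is violated.
Its right-hand attributes {A} are all prime, as are those of every other non-superkey FD — the relation is in 3NF.

3NF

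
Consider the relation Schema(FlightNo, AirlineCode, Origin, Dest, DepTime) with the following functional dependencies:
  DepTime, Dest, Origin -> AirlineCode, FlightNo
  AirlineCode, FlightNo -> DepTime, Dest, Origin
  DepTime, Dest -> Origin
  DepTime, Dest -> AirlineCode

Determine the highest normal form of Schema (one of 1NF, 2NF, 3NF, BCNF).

BCNF

Candidate keys: {AirlineCode, FlightNo}, {DepTime, Dest}. Prime attributes: {AirlineCode, DepTime, Dest, FlightNo}.
Each dependency's left side is a superkey — BCNF holds.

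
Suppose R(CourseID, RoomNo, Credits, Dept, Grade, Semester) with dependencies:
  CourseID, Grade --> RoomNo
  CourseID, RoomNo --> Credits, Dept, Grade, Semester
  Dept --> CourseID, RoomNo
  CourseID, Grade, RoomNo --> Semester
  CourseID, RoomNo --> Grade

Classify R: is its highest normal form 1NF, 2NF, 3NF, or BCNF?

Candidate keys: {CourseID, Grade}, {CourseID, RoomNo}, {Dept}. Prime attributes: {CourseID, Dept, Grade, RoomNo}.
Every FD has a superkey on the left, so the relation is in BCNF.

BCNF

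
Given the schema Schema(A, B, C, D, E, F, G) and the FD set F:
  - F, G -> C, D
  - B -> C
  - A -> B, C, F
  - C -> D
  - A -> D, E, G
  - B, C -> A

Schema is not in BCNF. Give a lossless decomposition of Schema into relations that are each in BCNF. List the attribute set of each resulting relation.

{A, B, E, F, G}; {C, D}; {C, F, G}

Candidate keys of the original relation: {A}, {B}.
In {A, B, C, D, E, F, G}, {F, G} is not a superkey ({F, G}⁺ restricted to this set is {C, D, F, G}), so split on F, G -> C, D into {C, D, F, G} and {A, B, E, F, G}.
In {C, D, F, G}, {C} is not a superkey ({C}⁺ restricted to this set is {C, D}), so split on C -> D into {C, D} and {C, F, G}.
{C, D} is in BCNF.
{C, F, G} is in BCNF.
{A, B, E, F, G} is in BCNF.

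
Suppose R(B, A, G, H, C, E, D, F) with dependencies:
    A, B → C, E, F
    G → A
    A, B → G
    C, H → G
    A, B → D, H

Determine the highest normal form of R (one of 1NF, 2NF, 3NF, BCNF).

3NF

Candidate keys: {A, B}, {B, C, H}, {B, G}. Prime attributes: {A, B, C, G, H}.
G → A breaks BCNF: {G}⁺ = {A, G}, so {G} is not a superkey.
Since {A} ⊆ prime attributes and every other non-superkey FD also has a prime right side, the schema is in 3NF.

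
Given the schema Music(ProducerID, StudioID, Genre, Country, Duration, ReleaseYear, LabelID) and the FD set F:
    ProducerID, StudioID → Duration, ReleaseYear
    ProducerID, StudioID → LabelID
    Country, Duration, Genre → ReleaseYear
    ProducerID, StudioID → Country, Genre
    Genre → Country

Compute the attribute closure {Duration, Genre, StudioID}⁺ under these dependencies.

{Country, Duration, Genre, ReleaseYear, StudioID}

Start with {Duration, Genre, StudioID}.
Genre → Country applies; add {Country} → now {Country, Duration, Genre, StudioID}.
Country, Duration, Genre → ReleaseYear applies; add {ReleaseYear} → now {Country, Duration, Genre, ReleaseYear, StudioID}.
No further FD applies.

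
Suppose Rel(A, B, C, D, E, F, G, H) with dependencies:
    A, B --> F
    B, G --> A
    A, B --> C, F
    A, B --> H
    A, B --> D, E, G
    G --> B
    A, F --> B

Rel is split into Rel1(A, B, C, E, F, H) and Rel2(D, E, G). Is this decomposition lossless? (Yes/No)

No

Common attributes: {E}; their closure is {E}.
Rel1 ⊄ {E} and Rel2 ⊄ {E}, so the split is lossy.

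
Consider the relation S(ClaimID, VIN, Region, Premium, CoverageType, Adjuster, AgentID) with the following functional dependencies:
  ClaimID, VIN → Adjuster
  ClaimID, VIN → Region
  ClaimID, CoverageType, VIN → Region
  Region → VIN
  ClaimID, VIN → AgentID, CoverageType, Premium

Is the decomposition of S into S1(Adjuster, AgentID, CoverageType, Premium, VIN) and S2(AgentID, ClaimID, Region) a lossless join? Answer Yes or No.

S1 ∩ S2 = {AgentID}; its closure under F is {AgentID}.
Neither S1 nor S2 is contained in that closure, so the decomposition is lossy.

No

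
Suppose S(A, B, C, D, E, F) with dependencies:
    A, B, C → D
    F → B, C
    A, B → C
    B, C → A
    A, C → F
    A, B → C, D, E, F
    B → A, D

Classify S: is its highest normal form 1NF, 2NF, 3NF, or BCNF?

Candidate keys: {A, C}, {B}, {F}. Prime attributes: {A, B, C, F}.
Each dependency's left side is a superkey — BCNF holds.

BCNF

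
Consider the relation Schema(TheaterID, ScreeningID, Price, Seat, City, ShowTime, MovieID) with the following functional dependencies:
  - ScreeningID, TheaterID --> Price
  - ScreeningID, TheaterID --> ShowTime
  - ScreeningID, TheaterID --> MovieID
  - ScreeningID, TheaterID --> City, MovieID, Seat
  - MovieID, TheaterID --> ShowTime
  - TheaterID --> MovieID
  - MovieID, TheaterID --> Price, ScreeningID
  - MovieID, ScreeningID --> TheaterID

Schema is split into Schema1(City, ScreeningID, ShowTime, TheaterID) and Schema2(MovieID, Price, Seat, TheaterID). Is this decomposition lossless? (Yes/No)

Yes

The shared attributes are {TheaterID} and {TheaterID}⁺ = {City, MovieID, Price, ScreeningID, Seat, ShowTime, TheaterID}.
Schema1 is contained in that closure, so Schema1 ∩ Schema2 --> Schema1 holds and the join is lossless.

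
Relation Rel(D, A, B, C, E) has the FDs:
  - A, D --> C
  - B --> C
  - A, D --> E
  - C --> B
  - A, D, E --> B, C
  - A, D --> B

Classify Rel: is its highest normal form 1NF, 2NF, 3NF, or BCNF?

Candidate key: {A, D}. Prime attributes: {A, D}.
For B --> C we have {B}⁺ = {B, C}; {B} is not a superkey, so BCNF fails.
B --> C has non-prime {C} on the right and a non-superkey on the left, so 3NF fails.
No non-prime attribute depends on a proper subset of any candidate key, so 2NF holds.

2NF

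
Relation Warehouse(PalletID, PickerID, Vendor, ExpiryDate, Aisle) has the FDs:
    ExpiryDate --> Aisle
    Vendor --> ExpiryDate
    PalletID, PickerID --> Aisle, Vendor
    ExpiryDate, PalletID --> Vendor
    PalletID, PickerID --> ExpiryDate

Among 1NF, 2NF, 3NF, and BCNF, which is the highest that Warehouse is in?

2NF

Candidate key: {PalletID, PickerID}. Prime attributes: {PalletID, PickerID}.
ExpiryDate --> Aisle: {ExpiryDate}⁺ = {Aisle, ExpiryDate}, which is not all of the attributes, so the left side is not a superkey — BCNF is violated.
ExpiryDate --> Aisle determines the non-prime attribute {Aisle} from a non-superkey — 3NF is violated.
No proper subset of a key has a non-prime attribute in its closure, so there is no partial dependency; 2NF holds.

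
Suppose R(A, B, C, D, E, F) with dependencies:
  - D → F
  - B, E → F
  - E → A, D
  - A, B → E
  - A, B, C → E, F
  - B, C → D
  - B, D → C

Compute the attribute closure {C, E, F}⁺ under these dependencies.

Start with {C, E, F}.
E → A, D applies; add {A, D} → now {A, C, D, E, F}.
No further FD applies.

{A, C, D, E, F}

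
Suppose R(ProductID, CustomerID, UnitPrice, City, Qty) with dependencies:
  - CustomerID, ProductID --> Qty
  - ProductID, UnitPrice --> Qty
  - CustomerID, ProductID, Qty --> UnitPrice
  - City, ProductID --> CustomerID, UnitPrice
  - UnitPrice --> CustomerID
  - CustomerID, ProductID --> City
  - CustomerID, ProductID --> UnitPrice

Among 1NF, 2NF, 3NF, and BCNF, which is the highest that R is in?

Candidate keys: {City, ProductID}, {CustomerID, ProductID}, {ProductID, UnitPrice}. Prime attributes: {City, CustomerID, ProductID, UnitPrice}.
UnitPrice --> CustomerID: {UnitPrice}⁺ = {CustomerID, UnitPrice}, which is not all of the attributes, so the left side is not a superkey — BCNF is violated.
But every attribute on its right side ({CustomerID}) is prime, and the same holds for every other non-superkey FD, so 3NF still holds.

3NF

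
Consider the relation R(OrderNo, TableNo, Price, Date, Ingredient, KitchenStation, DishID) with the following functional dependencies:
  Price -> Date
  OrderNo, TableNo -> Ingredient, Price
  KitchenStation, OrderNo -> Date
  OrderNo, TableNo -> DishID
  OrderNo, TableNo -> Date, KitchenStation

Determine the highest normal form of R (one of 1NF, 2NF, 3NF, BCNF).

2NF

Candidate key: {OrderNo, TableNo}. Prime attributes: {OrderNo, TableNo}.
Price -> Date breaks BCNF: {Price}⁺ = {Date, Price}, so {Price} is not a superkey.
Price -> Date has non-prime {Date} on the right and a non-superkey on the left, so 3NF fails.
No non-prime attribute depends on a proper subset of any candidate key, so 2NF holds.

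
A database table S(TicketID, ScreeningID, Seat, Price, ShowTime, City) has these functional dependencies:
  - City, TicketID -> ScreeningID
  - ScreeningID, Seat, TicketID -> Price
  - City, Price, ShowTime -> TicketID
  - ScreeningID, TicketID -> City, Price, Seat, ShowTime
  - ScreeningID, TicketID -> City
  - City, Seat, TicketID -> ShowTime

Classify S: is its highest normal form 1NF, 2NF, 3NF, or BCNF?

BCNF

Candidate keys: {City, Price, ShowTime}, {City, TicketID}, {ScreeningID, TicketID}. Prime attributes: {City, Price, ScreeningID, ShowTime, TicketID}.
Each dependency's left side is a superkey — BCNF holds.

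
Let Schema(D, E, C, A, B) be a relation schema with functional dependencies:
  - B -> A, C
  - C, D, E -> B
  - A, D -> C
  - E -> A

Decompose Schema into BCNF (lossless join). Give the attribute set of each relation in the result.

{A, B, C}; {B, D, E}

Candidate key of the original relation: {D, E}.
Within {A, B, C, D, E}: {B}⁺ ∩ {A, B, C, D, E} = {A, B, C}, not the whole set, so B -> A, C violates BCNF; decompose into {A, B, C} and {B, D, E}.
{A, B, C} has no BCNF violation.
{B, D, E} has no BCNF violation.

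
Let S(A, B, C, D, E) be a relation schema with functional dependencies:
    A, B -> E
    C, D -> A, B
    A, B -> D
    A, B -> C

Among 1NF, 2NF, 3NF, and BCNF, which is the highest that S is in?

Candidate keys: {A, B}, {C, D}. Prime attributes: {A, B, C, D}.
Each dependency's left side is a superkey — BCNF holds.

BCNF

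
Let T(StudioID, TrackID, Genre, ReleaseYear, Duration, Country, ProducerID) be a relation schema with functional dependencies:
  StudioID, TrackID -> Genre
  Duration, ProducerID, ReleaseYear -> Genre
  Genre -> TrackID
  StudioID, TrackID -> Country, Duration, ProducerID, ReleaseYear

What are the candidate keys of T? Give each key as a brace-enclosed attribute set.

{Duration, ProducerID, ReleaseYear, StudioID}, {Genre, StudioID}, {StudioID, TrackID}

Attributes never on any right-hand side: {StudioID} — every candidate key must contain it.
{Genre, StudioID}⁺ = {Country, Duration, Genre, ProducerID, ReleaseYear, StudioID, TrackID}, which is every attribute, so {Genre, StudioID} is a candidate key.
{StudioID, TrackID}⁺ = {Country, Duration, Genre, ProducerID, ReleaseYear, StudioID, TrackID}, which is every attribute, so {StudioID, TrackID} is a candidate key.
{Duration, ProducerID, ReleaseYear, StudioID}⁺ = {Country, Duration, Genre, ProducerID, ReleaseYear, StudioID, TrackID}, which is every attribute, so {Duration, ProducerID, ReleaseYear, StudioID} is a candidate key.
These are minimal and exhaustive — every other superkey contains one of them.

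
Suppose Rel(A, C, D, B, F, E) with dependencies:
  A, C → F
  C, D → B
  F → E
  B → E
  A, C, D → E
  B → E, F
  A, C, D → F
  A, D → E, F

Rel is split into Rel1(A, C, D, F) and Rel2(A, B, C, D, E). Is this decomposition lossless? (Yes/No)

Yes

The shared attributes are {A, C, D} and {A, C, D}⁺ = {A, B, C, D, E, F}.
This includes all of Rel1, so the common attributes are a superkey of Rel1 — the join is lossless.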